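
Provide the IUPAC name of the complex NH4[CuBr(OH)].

ammonium bromohydroxocuprate(I)

The 1 ammonium counter-ion carries a total charge of +1, so each complex ion is 1−.
Ligand charges: 1×hydroxo (-1 each), 1×bromo (-1 each); total -2. So Cu + (-2) = 1−, giving Cu = +1.
Ligands are named alphabetically: bromo before hydroxo.
The complex ion is anionic, so copper takes the -ate form cuprate(I).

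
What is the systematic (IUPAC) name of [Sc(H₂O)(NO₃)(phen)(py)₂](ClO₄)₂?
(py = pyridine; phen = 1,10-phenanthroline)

aquanitrato(1,10-phenanthroline)bis(pyridine)scandium(III) perchlorate

The 2 perchlorate counter-ions carry a total charge of -2, so each complex ion is 2+.
Ligand charges: 2×pyridine (neutral), 1×aqua (neutral), 1×nitrato (-1 each), 1×1,10-phenanthroline (neutral); total -1. So Sc + (-1) = 2+, giving Sc = +3.
Ligands are named alphabetically: aqua before nitrato before phenanthroline before pyridine.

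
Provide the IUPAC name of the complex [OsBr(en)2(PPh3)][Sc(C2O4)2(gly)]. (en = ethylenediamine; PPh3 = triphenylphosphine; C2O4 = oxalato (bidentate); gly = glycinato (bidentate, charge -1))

Scandium is always +3 in its complexes; the anion's ligand charges sum to -5, so the complex anion is 2−.
A 1:1 salt means the cation carries the equal and opposite charge, 2+.
Cation: ligand charges sum to -1; for the ion to be 2+, Os = +3.

bromobis(ethylenediamine)(triphenylphosphine)osmium(III) (glycinato)dioxalatoscandate(III)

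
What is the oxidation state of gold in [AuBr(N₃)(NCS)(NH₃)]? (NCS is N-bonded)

+3

No counter-ion: the bracketed complex is neutral.
Ligand charges: 1×NH3 neutral; 1×N3 = -1; 1×Br = -1; 1×NCS = -1; sum -3.
Au + (-3) = 0 ⇒ Au is +3.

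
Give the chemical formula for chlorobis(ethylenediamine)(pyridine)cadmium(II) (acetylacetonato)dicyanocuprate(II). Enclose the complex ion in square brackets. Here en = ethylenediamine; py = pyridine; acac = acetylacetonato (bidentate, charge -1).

[CdCl(en)2(py)][Cu(acac)(CN)2]

Cation [Cd…]: ligand charges -1, Cd(II) ⇒ ion charge 1+.
Anion [Cu…]: ligand charges -3, Cu(II) ⇒ ion charge 1−.
One 1+ cation balances one 1− anion.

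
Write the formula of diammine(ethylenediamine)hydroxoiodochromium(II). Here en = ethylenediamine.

Ligands: 1 ethylenediamine (en, neutral), 2 ammine (NH3, neutral), 1 iodo (I, -1), 1 hydroxo (OH, -1). Ligand charge sum = -2.
With Cr in oxidation state +2, the complex ion is [Cr...].

[Cr(en)I(NH3)2(OH)]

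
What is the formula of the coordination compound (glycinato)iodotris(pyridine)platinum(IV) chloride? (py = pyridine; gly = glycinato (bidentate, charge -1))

Ligands: 3 pyridine (py, neutral), 1 iodo (I, -1), 1 glycinato (gly, -1). Ligand charge sum = -2.
With Pt in oxidation state +4, the complex ion is [Pt...]^2+.
Charge balance with chloride (-1) requires 1 complex ion per 2 chloride.

[Pt(gly)I(py)3]Cl2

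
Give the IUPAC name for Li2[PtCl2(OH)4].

lithium dichlorotetrahydroxoplatinate(IV)

The 2 lithium counter-ions carry a total charge of +2, so each complex ion is 2−.
Ligand charges: 4×hydroxo (-1 each), 2×chloro (-1 each); total -6. So Pt + (-6) = 2−, giving Pt = +4.
The complex ion is anionic, so platinum takes the -ate form platinate(IV).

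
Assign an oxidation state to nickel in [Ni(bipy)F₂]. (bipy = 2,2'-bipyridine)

No counter-ion: the bracketed complex is neutral.
Ligand charges: 2×F = -2; 1×bipy neutral; sum -2.
Ni + (-2) = 0 ⇒ Ni is +2.

+2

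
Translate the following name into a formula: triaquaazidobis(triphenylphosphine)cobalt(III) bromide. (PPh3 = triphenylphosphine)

Ligands: 2 triphenylphosphine (PPh3, neutral), 3 aqua (H2O, neutral), 1 azido (N3, -1). Ligand charge sum = -1.
With Co in oxidation state +3, the complex ion is [Co...]^2+.
Charge balance with bromide (-1) requires 1 complex ion per 2 bromide.

[Co(H2O)3(N3)(PPh3)2]Br2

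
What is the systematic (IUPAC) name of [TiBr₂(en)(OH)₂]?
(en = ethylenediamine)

There is no counter-ion, so the complex is neutral overall.
Ligand charges: 2×hydroxo (-1 each), 2×bromo (-1 each), 1×ethylenediamine (neutral); total -4. So Ti + (-4) = 0, giving Ti = +4.
Ligands are named alphabetically: bromo before ethylenediamine before hydroxo.

dibromo(ethylenediamine)dihydroxotitanium(IV)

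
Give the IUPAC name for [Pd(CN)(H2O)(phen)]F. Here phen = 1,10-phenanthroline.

aquacyano(1,10-phenanthroline)palladium(II) fluoride

The 1 fluoride counter-ion carries a total charge of -1, so each complex ion is 1+.
Ligand charges: 1×cyano (-1 each), 1×aqua (neutral), 1×1,10-phenanthroline (neutral); total -1. So Pd + (-1) = 1+, giving Pd = +2.
Ligands are named alphabetically: aqua before cyano before phenanthroline.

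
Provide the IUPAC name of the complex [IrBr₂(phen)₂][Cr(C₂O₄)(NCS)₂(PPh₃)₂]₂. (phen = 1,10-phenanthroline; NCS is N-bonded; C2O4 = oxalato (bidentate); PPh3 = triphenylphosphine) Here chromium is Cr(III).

Both ions are complex: the cation is named first with the plain metal name, the anion second with the -ate form; each ion's ligands are alphabetised independently.
Cr is given as +3; the anion's ligand charges sum to -4, so the complex anion is 1−.
With 2 anions per cation, the cation must be 2×1 = 2+.
Cation: ligand charges sum to -2; for the ion to be 2+, Ir = +4.

dibromobis(1,10-phenanthroline)iridium(IV) diisothiocyanatooxalatobis(triphenylphosphine)chromate(III)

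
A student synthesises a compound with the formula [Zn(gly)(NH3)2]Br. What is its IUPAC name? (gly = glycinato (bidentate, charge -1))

diammine(glycinato)zinc(II) bromide

The 1 bromide counter-ion carries a total charge of -1, so each complex ion is 1+.
Ligand charges: 2×ammine (neutral), 1×glycinato (-1 each); total -1. So Zn + (-1) = 1+, giving Zn = +2.
Ligands are named alphabetically: ammine before glycinato.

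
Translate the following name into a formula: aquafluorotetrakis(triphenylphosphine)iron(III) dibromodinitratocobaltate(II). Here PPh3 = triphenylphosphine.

Cation [Fe…]: ligand charges -1, Fe(III) ⇒ ion charge 2+.
Anion [Co…]: ligand charges -4, Co(II) ⇒ ion charge 2−.

[FeF(H2O)(PPh3)4][CoBr2(NO3)2]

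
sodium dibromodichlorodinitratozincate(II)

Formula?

Na4[ZnBr2Cl2(NO3)2]

Ligands: 2 chloro (Cl, -1), 2 bromo (Br, -1), 2 nitrato (NO3, -1). Ligand charge sum = -6.
With Zn in oxidation state +2, the complex ion is [Zn...]^4−.
Charge balance with sodium (+1) requires 1 complex ion per 4 sodium.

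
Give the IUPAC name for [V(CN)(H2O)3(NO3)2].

There is no counter-ion, so the complex is neutral overall.
Ligand charges: 1×cyano (-1 each), 3×aqua (neutral), 2×nitrato (-1 each); total -3. So V + (-3) = 0, giving V = +3.
Ligands are named alphabetically: aqua before cyano before nitrato.

triaquacyanodinitratovanadium(III)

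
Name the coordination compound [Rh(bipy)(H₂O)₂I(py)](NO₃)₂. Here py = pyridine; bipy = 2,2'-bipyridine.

diaqua(2,2'-bipyridine)iodo(pyridine)rhodium(III) nitrate

The 2 nitrate counter-ions carry a total charge of -2, so each complex ion is 2+.
Ligand charges: 2×aqua (neutral), 1×pyridine (neutral), 1×2,2'-bipyridine (neutral), 1×iodo (-1 each); total -1. So Rh + (-1) = 2+, giving Rh = +3.
Ligands are named alphabetically: aqua before bipyridine before iodo before pyridine.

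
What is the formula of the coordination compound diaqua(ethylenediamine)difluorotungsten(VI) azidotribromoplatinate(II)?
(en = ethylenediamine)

Cation [W…]: ligand charges -2, W(VI) ⇒ ion charge 4+.
Anion [Pt…]: ligand charges -4, Pt(II) ⇒ ion charge 2−.
One 4+ cation requires 2 of the 2− anion.

[W(en)F2(H2O)2][PtBr3(N3)]2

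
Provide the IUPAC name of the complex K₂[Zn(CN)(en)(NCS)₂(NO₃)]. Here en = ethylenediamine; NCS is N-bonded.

The 2 potassium counter-ions carry a total charge of +2, so each complex ion is 2−.
Ligand charges: 1×nitrato (-1 each), 1×ethylenediamine (neutral), 2×isothiocyanato (-1 each), 1×cyano (-1 each); total -4. So Zn + (-4) = 2−, giving Zn = +2.
Ligands are named alphabetically: cyano before ethylenediamine before isothiocyanato before nitrato.
The complex ion is anionic, so zinc takes the -ate form zincate(II).

potassium cyano(ethylenediamine)diisothiocyanatonitratozincate(II)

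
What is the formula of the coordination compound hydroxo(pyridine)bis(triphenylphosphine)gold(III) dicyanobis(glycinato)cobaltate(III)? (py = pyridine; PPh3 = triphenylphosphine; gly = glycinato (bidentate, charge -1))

Cation [Au…]: ligand charges -1, Au(III) ⇒ ion charge 2+.
Anion [Co…]: ligand charges -4, Co(III) ⇒ ion charge 1−.
One 2+ cation requires 2 of the 1− anion.

[Au(OH)(PPh3)2(py)][Co(CN)2(gly)2]2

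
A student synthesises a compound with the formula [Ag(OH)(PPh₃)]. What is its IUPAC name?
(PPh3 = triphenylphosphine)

hydroxo(triphenylphosphine)silver(I)

There is no counter-ion, so the complex is neutral overall.
Ligand charges: 1×triphenylphosphine (neutral), 1×hydroxo (-1 each); total -1. So Ag + (-1) = 0, giving Ag = +1.
Ligands are named alphabetically: hydroxo before triphenylphosphine.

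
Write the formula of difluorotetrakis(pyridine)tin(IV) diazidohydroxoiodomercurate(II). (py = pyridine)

[SnF2(py)4][HgI(N3)2(OH)]

Cation [Sn…]: ligand charges -2, Sn(IV) ⇒ ion charge 2+.
Anion [Hg…]: ligand charges -4, Hg(II) ⇒ ion charge 2−.
One 2+ cation balances one 2− anion.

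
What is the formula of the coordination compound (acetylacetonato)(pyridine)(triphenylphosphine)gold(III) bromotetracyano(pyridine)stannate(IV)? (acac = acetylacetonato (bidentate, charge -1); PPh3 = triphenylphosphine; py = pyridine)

Cation [Au…]: ligand charges -1, Au(III) ⇒ ion charge 2+.
Anion [Sn…]: ligand charges -5, Sn(IV) ⇒ ion charge 1−.

[Au(acac)(PPh3)(py)][SnBr(CN)4(py)]2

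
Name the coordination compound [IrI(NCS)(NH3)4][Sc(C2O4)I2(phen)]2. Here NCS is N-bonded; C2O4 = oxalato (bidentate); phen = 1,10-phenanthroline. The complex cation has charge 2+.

tetraammineiodoisothiocyanatoiridium(IV) diiodooxalato(1,10-phenanthroline)scandate(III)

Both ions are complex: the cation is named first with the plain metal name, the anion second with the -ate form; each ion's ligands are alphabetised independently.
The complex cation is given as 2+; its ligand charges sum to -2, so Ir = +4.
With 2 anions per cation, each anion must be 2/2 = 1−.
Anion: ligand charges sum to -4; for the ion to be 1−, Sc = +3.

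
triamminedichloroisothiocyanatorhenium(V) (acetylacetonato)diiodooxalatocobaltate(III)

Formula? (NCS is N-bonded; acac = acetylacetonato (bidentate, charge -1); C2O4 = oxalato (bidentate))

Cation [Re…]: ligand charges -3, Re(V) ⇒ ion charge 2+.
Anion [Co…]: ligand charges -5, Co(III) ⇒ ion charge 2−.
One 2+ cation balances one 2− anion.

[ReCl2(NCS)(NH3)3][Co(acac)(C2O4)I2]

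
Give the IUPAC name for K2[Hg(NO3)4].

The 2 potassium counter-ions carry a total charge of +2, so each complex ion is 2−.
Ligand charges: 4×nitrato (-1 each); total -4. So Hg + (-4) = 2−, giving Hg = +2.
The complex ion is anionic, so mercury takes the -ate form mercurate(II).

potassium tetranitratomercurate(II)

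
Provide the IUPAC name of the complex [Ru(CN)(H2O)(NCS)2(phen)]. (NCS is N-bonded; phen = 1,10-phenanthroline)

There is no counter-ion, so the complex is neutral overall.
Ligand charges: 1×cyano (-1 each), 1×aqua (neutral), 2×isothiocyanato (-1 each), 1×1,10-phenanthroline (neutral); total -3. So Ru + (-3) = 0, giving Ru = +3.
Ligands are named alphabetically: aqua before cyano before isothiocyanato before phenanthroline.

aquacyanodiisothiocyanato(1,10-phenanthroline)ruthenium(III)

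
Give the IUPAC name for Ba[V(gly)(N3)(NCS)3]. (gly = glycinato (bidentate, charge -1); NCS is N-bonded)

The 1 barium counter-ion carries a total charge of +2, so each complex ion is 2−.
Ligand charges: 1×glycinato (-1 each), 1×azido (-1 each), 3×isothiocyanato (-1 each); total -5. So V + (-5) = 2−, giving V = +3.
Ligands are named alphabetically: azido before glycinato before isothiocyanato.
The complex ion is anionic, so vanadium takes the -ate form vanadate(III).

barium azido(glycinato)triisothiocyanatovanadate(III)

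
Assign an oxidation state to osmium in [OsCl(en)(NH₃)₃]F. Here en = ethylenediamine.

+2

1 fluoride outside the brackets (-1 each) → the complex ion is 1+.
Ligand charges: 3×NH3 neutral; 1×en neutral; 1×Cl = -1; sum -1.
Os + (-1) = 1+ ⇒ Os is +2.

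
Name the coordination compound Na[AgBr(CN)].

sodium bromocyanoargentate(I)

The 1 sodium counter-ion carries a total charge of +1, so each complex ion is 1−.
Ligand charges: 1×bromo (-1 each), 1×cyano (-1 each); total -2. So Ag + (-2) = 1−, giving Ag = +1.
Ligands are named alphabetically: bromo before cyano.
The complex ion is anionic, so silver takes the -ate form argentate(I).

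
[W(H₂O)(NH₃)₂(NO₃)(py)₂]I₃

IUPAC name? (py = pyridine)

The 3 iodide counter-ions carry a total charge of -3, so each complex ion is 3+.
Ligand charges: 2×pyridine (neutral), 2×ammine (neutral), 1×nitrato (-1 each), 1×aqua (neutral); total -1. So W + (-1) = 3+, giving W = +4.
Ligands are named alphabetically: ammine before aqua before nitrato before pyridine.

diammineaquanitratobis(pyridine)tungsten(IV) iodide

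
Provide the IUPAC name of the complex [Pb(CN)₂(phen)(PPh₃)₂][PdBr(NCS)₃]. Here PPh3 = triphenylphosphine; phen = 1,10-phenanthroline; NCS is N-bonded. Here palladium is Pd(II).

Both ions are complex: the cation is named first with the plain metal name, the anion second with the -ate form; each ion's ligands are alphabetised independently.
Pd is given as +2; the anion's ligand charges sum to -4, so the complex anion is 2−.
A 1:1 salt means the cation carries the equal and opposite charge, 2+.
Cation: ligand charges sum to -2; for the ion to be 2+, Pb = +4.

dicyano(1,10-phenanthroline)bis(triphenylphosphine)lead(IV) bromotriisothiocyanatopalladate(II)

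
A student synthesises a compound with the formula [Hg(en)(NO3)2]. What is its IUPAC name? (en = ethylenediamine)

There is no counter-ion, so the complex is neutral overall.
Ligand charges: 2×nitrato (-1 each), 1×ethylenediamine (neutral); total -2. So Hg + (-2) = 0, giving Hg = +2.
Ligands are named alphabetically: ethylenediamine before nitrato.

(ethylenediamine)dinitratomercury(II)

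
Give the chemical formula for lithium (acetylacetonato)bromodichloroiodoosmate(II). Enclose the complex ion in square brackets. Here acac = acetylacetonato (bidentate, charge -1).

Ligands: 1 iodo (I, -1), 2 chloro (Cl, -1), 1 acetylacetonato (acac, -1), 1 bromo (Br, -1). Ligand charge sum = -5.
Charge balance with lithium (+1) requires 1 complex ion per 3 lithium.

Li3[Os(acac)BrCl2I]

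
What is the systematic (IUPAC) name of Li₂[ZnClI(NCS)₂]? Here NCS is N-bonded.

The 2 lithium counter-ions carry a total charge of +2, so each complex ion is 2−.
Ligand charges: 1×chloro (-1 each), 1×iodo (-1 each), 2×isothiocyanato (-1 each); total -4. So Zn + (-4) = 2−, giving Zn = +2.
Ligands are named alphabetically: chloro before iodo before isothiocyanato.
The complex ion is anionic, so zinc takes the -ate form zincate(II).

lithium chloroiododiisothiocyanatozincate(II)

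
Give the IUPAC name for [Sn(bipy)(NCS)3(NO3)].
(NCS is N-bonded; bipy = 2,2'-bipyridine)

There is no counter-ion, so the complex is neutral overall.
Ligand charges: 1×nitrato (-1 each), 3×isothiocyanato (-1 each), 1×2,2'-bipyridine (neutral); total -4. So Sn + (-4) = 0, giving Sn = +4.
Ligands are named alphabetically: bipyridine before isothiocyanato before nitrato.

(2,2'-bipyridine)triisothiocyanatonitratotin(IV)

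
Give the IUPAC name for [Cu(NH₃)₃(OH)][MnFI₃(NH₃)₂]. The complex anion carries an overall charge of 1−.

Both ions are complex: the cation is named first with the plain metal name, the anion second with the -ate form; each ion's ligands are alphabetised independently.
The complex anion is given as 1−; its ligand charges sum to -4, so Mn = +3.
A 1:1 salt means the cation carries the equal and opposite charge, 1+.
Cation: ligand charges sum to -1; for the ion to be 1+, Cu = +2.

triamminehydroxocopper(II) diamminefluorotriiodomanganate(III)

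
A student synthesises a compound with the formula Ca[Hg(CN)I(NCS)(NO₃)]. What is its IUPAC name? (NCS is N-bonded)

calcium cyanoiodoisothiocyanatonitratomercurate(II)

The 1 calcium counter-ion carries a total charge of +2, so each complex ion is 2−.
Ligand charges: 1×isothiocyanato (-1 each), 1×nitrato (-1 each), 1×iodo (-1 each), 1×cyano (-1 each); total -4. So Hg + (-4) = 2−, giving Hg = +2.
Ligands are named alphabetically: cyano before iodo before isothiocyanato before nitrato.
The complex ion is anionic, so mercury takes the -ate form mercurate(II).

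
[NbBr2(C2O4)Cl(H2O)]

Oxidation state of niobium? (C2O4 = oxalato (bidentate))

No counter-ion: the bracketed complex is neutral.
Ligand charges: 1×H2O neutral; 1×Cl = -1; 2×Br = -2; 1×C2O4 = -2; sum -5.
Nb + (-5) = 0 ⇒ Nb is +5.

+5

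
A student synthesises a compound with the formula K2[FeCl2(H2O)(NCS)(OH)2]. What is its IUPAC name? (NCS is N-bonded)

The 2 potassium counter-ions carry a total charge of +2, so each complex ion is 2−.
Ligand charges: 1×aqua (neutral), 2×chloro (-1 each), 1×isothiocyanato (-1 each), 2×hydroxo (-1 each); total -5. So Fe + (-5) = 2−, giving Fe = +3.
Ligands are named alphabetically: aqua before chloro before hydroxo before isothiocyanato.
The complex ion is anionic, so iron takes the -ate form ferrate(III).

potassium aquadichlorodihydroxoisothiocyanatoferrate(III)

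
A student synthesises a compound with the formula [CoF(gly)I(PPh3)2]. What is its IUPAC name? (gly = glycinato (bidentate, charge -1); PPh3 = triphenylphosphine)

There is no counter-ion, so the complex is neutral overall.
Ligand charges: 1×fluoro (-1 each), 1×iodo (-1 each), 1×glycinato (-1 each), 2×triphenylphosphine (neutral); total -3. So Co + (-3) = 0, giving Co = +3.
Ligands are named alphabetically: fluoro before glycinato before iodo before triphenylphosphine.

fluoro(glycinato)iodobis(triphenylphosphine)cobalt(III)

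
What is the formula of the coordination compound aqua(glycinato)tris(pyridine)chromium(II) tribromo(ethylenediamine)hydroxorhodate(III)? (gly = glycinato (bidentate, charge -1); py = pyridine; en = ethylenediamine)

Cation [Cr…]: ligand charges -1, Cr(II) ⇒ ion charge 1+.
Anion [Rh…]: ligand charges -4, Rh(III) ⇒ ion charge 1−.
One 1+ cation balances one 1− anion.

[Cr(gly)(H2O)(py)3][RhBr3(en)(OH)]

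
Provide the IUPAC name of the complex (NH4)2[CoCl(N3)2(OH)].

The 2 ammonium counter-ions carry a total charge of +2, so each complex ion is 2−.
Ligand charges: 1×chloro (-1 each), 2×azido (-1 each), 1×hydroxo (-1 each); total -4. So Co + (-4) = 2−, giving Co = +2.
Ligands are named alphabetically: azido before chloro before hydroxo.
The complex ion is anionic, so cobalt takes the -ate form cobaltate(II).

ammonium diazidochlorohydroxocobaltate(II)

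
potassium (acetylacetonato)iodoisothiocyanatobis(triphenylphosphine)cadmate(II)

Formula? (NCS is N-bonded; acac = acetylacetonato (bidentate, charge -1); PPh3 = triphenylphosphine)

Ligands: 1 isothiocyanato (NCS, -1), 1 acetylacetonato (acac, -1), 2 triphenylphosphine (PPh3, neutral), 1 iodo (I, -1). Ligand charge sum = -3.
Charge balance with potassium (+1) requires 1 complex ion per 1 potassium.

K[Cd(acac)I(NCS)(PPh3)2]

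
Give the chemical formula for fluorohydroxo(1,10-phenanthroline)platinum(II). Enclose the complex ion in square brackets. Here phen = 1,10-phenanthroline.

Ligands: 1 hydroxo (OH, -1), 1 1,10-phenanthroline (phen, neutral), 1 fluoro (F, -1). Ligand charge sum = -2.
With Pt in oxidation state +2, the complex ion is [Pt...].

[PtF(OH)(phen)]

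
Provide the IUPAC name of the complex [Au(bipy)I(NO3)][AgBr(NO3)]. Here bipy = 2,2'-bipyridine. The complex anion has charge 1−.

The complex anion is given as 1−; its ligand charges sum to -2, so Ag = +1.
A 1:1 salt means the cation carries the equal and opposite charge, 1+.
Cation: ligand charges sum to -2; for the ion to be 1+, Au = +3.

(2,2'-bipyridine)iodonitratogold(III) bromonitratoargentate(I)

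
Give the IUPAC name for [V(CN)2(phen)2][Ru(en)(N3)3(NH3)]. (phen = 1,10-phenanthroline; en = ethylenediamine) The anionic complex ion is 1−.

dicyanobis(1,10-phenanthroline)vanadium(III) amminetriazido(ethylenediamine)ruthenate(II)

The complex anion is given as 1−; its ligand charges sum to -3, so Ru = +2.
A 1:1 salt means the cation carries the equal and opposite charge, 1+.
Cation: ligand charges sum to -2; for the ion to be 1+, V = +3.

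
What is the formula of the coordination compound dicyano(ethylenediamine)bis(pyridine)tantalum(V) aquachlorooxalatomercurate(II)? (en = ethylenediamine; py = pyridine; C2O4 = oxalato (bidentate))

[Ta(CN)2(en)(py)2][Hg(C2O4)Cl(H2O)]3

Cation [Ta…]: ligand charges -2, Ta(V) ⇒ ion charge 3+.
Anion [Hg…]: ligand charges -3, Hg(II) ⇒ ion charge 1−.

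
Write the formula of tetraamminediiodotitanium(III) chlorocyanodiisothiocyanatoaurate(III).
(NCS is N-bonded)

Cation [Ti…]: ligand charges -2, Ti(III) ⇒ ion charge 1+.
Anion [Au…]: ligand charges -4, Au(III) ⇒ ion charge 1−.
One 1+ cation balances one 1− anion.

[TiI2(NH3)4][AuCl(CN)(NCS)2]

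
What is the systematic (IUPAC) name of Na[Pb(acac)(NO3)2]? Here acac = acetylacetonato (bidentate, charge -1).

The 1 sodium counter-ion carries a total charge of +1, so each complex ion is 1−.
Ligand charges: 2×nitrato (-1 each), 1×acetylacetonato (-1 each); total -3. So Pb + (-3) = 1−, giving Pb = +2.
The complex ion is anionic, so lead takes the -ate form plumbate(II).

sodium (acetylacetonato)dinitratoplumbate(II)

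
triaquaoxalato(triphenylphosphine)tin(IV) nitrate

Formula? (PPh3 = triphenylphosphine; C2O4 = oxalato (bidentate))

Ligands: 1 triphenylphosphine (PPh3, neutral), 3 aqua (H2O, neutral), 1 oxalato (C2O4, -2). Ligand charge sum = -2.
With Sn in oxidation state +4, the complex ion is [Sn...]^2+.
Charge balance with nitrate (-1) requires 1 complex ion per 2 nitrate.

[Sn(C2O4)(H2O)3(PPh3)](NO3)2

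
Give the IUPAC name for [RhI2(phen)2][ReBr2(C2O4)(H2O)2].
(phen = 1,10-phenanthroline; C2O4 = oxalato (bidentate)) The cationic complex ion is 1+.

diiodobis(1,10-phenanthroline)rhodium(III) diaquadibromooxalatorhenate(III)

Both ions are complex: the cation is named first with the plain metal name, the anion second with the -ate form; each ion's ligands are alphabetised independently.
The complex cation is given as 1+; its ligand charges sum to -2, so Rh = +3.
A 1:1 salt means the anion carries the equal and opposite charge, 1−.
Anion: ligand charges sum to -4; for the ion to be 1−, Re = +3.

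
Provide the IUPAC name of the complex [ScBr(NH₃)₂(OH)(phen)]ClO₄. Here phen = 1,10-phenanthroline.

diamminebromohydroxo(1,10-phenanthroline)scandium(III) perchlorate

The 1 perchlorate counter-ion carries a total charge of -1, so each complex ion is 1+.
Ligand charges: 1×bromo (-1 each), 2×ammine (neutral), 1×1,10-phenanthroline (neutral), 1×hydroxo (-1 each); total -2. So Sc + (-2) = 1+, giving Sc = +3.
Ligands are named alphabetically: ammine before bromo before hydroxo before phenanthroline.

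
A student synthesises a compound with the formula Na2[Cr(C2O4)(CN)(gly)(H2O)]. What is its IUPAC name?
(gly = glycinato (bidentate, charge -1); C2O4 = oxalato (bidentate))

sodium aquacyano(glycinato)oxalatochromate(II)

The 2 sodium counter-ions carry a total charge of +2, so each complex ion is 2−.
Ligand charges: 1×aqua (neutral), 1×glycinato (-1 each), 1×oxalato (-2 each), 1×cyano (-1 each); total -4. So Cr + (-4) = 2−, giving Cr = +2.
Ligands are named alphabetically: aqua before cyano before glycinato before oxalato.
The complex ion is anionic, so chromium takes the -ate form chromate(II).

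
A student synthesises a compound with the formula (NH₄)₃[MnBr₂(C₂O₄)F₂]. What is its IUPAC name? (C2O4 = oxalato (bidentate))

The 3 ammonium counter-ions carry a total charge of +3, so each complex ion is 3−.
Ligand charges: 1×oxalato (-2 each), 2×bromo (-1 each), 2×fluoro (-1 each); total -6. So Mn + (-6) = 3−, giving Mn = +3.
Ligands are named alphabetically: bromo before fluoro before oxalato.
The complex ion is anionic, so manganese takes the -ate form manganate(III).

ammonium dibromodifluorooxalatomanganate(III)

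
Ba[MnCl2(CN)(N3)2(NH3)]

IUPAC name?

The 1 barium counter-ion carries a total charge of +2, so each complex ion is 2−.
Ligand charges: 2×azido (-1 each), 1×ammine (neutral), 1×cyano (-1 each), 2×chloro (-1 each); total -5. So Mn + (-5) = 2−, giving Mn = +3.
Ligands are named alphabetically: ammine before azido before chloro before cyano.
The complex ion is anionic, so manganese takes the -ate form manganate(III).

barium amminediazidodichlorocyanomanganate(III)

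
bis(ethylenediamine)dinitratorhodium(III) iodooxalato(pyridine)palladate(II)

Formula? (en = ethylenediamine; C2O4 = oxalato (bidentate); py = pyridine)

Cation [Rh…]: ligand charges -2, Rh(III) ⇒ ion charge 1+.
Anion [Pd…]: ligand charges -3, Pd(II) ⇒ ion charge 1−.

[Rh(en)2(NO3)2][Pd(C2O4)I(py)]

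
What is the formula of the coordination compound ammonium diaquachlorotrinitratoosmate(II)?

Ligands: 2 aqua (H2O, neutral), 1 chloro (Cl, -1), 3 nitrato (NO3, -1). Ligand charge sum = -4.
With Os in oxidation state +2, the complex ion is [Os...]^2−.
Charge balance with ammonium (+1) requires 1 complex ion per 2 ammonium.

(NH4)2[OsCl(H2O)2(NO3)3]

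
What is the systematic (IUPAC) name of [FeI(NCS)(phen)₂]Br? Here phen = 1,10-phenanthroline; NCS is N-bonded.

iodoisothiocyanatobis(1,10-phenanthroline)iron(III) bromide

The 1 bromide counter-ion carries a total charge of -1, so each complex ion is 1+.
Ligand charges: 2×1,10-phenanthroline (neutral), 1×isothiocyanato (-1 each), 1×iodo (-1 each); total -2. So Fe + (-2) = 1+, giving Fe = +3.
Ligands are named alphabetically: iodo before isothiocyanato before phenanthroline.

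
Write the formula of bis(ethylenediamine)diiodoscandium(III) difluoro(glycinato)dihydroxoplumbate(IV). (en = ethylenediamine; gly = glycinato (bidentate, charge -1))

[Sc(en)2I2][PbF2(gly)(OH)2]

Cation [Sc…]: ligand charges -2, Sc(III) ⇒ ion charge 1+.
Anion [Pb…]: ligand charges -5, Pb(IV) ⇒ ion charge 1−.
One 1+ cation balances one 1− anion.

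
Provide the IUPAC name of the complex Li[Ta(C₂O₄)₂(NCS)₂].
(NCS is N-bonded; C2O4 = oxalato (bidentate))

lithium diisothiocyanatodioxalatotantalate(V)

The 1 lithium counter-ion carries a total charge of +1, so each complex ion is 1−.
Ligand charges: 2×isothiocyanato (-1 each), 2×oxalato (-2 each); total -6. So Ta + (-6) = 1−, giving Ta = +5.
Ligands are named alphabetically: isothiocyanato before oxalato.
The complex ion is anionic, so tantalum takes the -ate form tantalate(V).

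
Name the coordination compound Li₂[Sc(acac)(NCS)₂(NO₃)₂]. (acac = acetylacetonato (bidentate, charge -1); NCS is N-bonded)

The 2 lithium counter-ions carry a total charge of +2, so each complex ion is 2−.
Ligand charges: 1×acetylacetonato (-1 each), 2×isothiocyanato (-1 each), 2×nitrato (-1 each); total -5. So Sc + (-5) = 2−, giving Sc = +3.
The complex ion is anionic, so scandium takes the -ate form scandate(III).

lithium (acetylacetonato)diisothiocyanatodinitratoscandate(III)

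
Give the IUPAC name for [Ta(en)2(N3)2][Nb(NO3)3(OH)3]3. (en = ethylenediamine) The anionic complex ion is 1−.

The complex anion is given as 1−; its ligand charges sum to -6, so Nb = +5.
With 3 anions per cation, the cation must be 3×1 = 3+.
Cation: ligand charges sum to -2; for the ion to be 3+, Ta = +5.

diazidobis(ethylenediamine)tantalum(V) trihydroxotrinitratoniobate(V)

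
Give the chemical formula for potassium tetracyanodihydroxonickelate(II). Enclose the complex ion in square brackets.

K4[Ni(CN)4(OH)2]

Ligands: 4 cyano (CN, -1), 2 hydroxo (OH, -1). Ligand charge sum = -6.
With Ni in oxidation state +2, the complex ion is [Ni...]^4−.
Charge balance with potassium (+1) requires 1 complex ion per 4 potassium.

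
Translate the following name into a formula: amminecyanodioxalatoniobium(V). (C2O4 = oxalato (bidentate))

Ligands: 2 oxalato (C2O4, -2), 1 cyano (CN, -1), 1 ammine (NH3, neutral). Ligand charge sum = -5.
With Nb in oxidation state +5, the complex ion is [Nb...].

[Nb(C2O4)2(CN)(NH3)]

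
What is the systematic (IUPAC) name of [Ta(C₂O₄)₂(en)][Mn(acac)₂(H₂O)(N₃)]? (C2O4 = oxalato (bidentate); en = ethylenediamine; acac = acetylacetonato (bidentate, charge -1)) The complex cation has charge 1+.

(ethylenediamine)dioxalatotantalum(V) bis(acetylacetonato)aquaazidomanganate(II)

Both ions are complex: the cation is named first with the plain metal name, the anion second with the -ate form; each ion's ligands are alphabetised independently.
The complex cation is given as 1+; its ligand charges sum to -4, so Ta = +5.
A 1:1 salt means the anion carries the equal and opposite charge, 1−.
Anion: ligand charges sum to -3; for the ion to be 1−, Mn = +2.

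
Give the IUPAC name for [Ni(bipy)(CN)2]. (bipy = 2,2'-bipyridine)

There is no counter-ion, so the complex is neutral overall.
Ligand charges: 2×cyano (-1 each), 1×2,2'-bipyridine (neutral); total -2. So Ni + (-2) = 0, giving Ni = +2.
Ligands are named alphabetically: bipyridine before cyano.

(2,2'-bipyridine)dicyanonickel(II)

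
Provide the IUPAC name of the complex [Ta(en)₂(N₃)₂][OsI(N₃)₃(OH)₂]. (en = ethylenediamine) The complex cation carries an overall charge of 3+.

diazidobis(ethylenediamine)tantalum(V) triazidodihydroxoiodoosmate(III)

Both ions are complex: the cation is named first with the plain metal name, the anion second with the -ate form; each ion's ligands are alphabetised independently.
The complex cation is given as 3+; its ligand charges sum to -2, so Ta = +5.
A 1:1 salt means the anion carries the equal and opposite charge, 3−.
Anion: ligand charges sum to -6; for the ion to be 3−, Os = +3.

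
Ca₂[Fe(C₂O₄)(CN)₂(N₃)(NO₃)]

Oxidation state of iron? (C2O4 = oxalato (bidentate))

+2

2 calcium outside the brackets (+2 each) → the complex ion is 4−.
Ligand charges: 1×C2O4 = -2; 2×CN = -2; 1×NO3 = -1; 1×N3 = -1; sum -6.
Fe + (-6) = 4− ⇒ Fe is +2.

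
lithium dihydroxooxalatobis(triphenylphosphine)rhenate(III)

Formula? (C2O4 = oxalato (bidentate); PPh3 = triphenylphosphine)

Li[Re(C2O4)(OH)2(PPh3)2]

Ligands: 2 hydroxo (OH, -1), 1 oxalato (C2O4, -2), 2 triphenylphosphine (PPh3, neutral). Ligand charge sum = -4.
With Re in oxidation state +3, the complex ion is [Re...]^1−.
Charge balance with lithium (+1) requires 1 complex ion per 1 lithium.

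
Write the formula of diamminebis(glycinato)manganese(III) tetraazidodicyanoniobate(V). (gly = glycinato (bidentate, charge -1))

[Mn(gly)2(NH3)2][Nb(CN)2(N3)4]

Cation [Mn…]: ligand charges -2, Mn(III) ⇒ ion charge 1+.
Anion [Nb…]: ligand charges -6, Nb(V) ⇒ ion charge 1−.
One 1+ cation balances one 1− anion.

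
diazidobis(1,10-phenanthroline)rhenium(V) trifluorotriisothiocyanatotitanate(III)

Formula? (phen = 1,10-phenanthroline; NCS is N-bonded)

[Re(N3)2(phen)2][TiF3(NCS)3]

Cation [Re…]: ligand charges -2, Re(V) ⇒ ion charge 3+.
Anion [Ti…]: ligand charges -6, Ti(III) ⇒ ion charge 3−.
One 3+ cation balances one 3− anion.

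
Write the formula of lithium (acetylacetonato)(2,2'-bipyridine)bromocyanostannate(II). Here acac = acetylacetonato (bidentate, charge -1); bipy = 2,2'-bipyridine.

Ligands: 1 bromo (Br, -1), 1 acetylacetonato (acac, -1), 1 cyano (CN, -1), 1 2,2'-bipyridine (bipy, neutral). Ligand charge sum = -3.
Charge balance with lithium (+1) requires 1 complex ion per 1 lithium.

Li[Sn(acac)(bipy)Br(CN)]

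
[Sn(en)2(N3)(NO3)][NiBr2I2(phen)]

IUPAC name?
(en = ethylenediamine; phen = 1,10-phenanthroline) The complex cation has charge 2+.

azidobis(ethylenediamine)nitratotin(IV) dibromodiiodo(1,10-phenanthroline)nickelate(II)

Both ions are complex: the cation is named first with the plain metal name, the anion second with the -ate form; each ion's ligands are alphabetised independently.
The complex cation is given as 2+; its ligand charges sum to -2, so Sn = +4.
A 1:1 salt means the anion carries the equal and opposite charge, 2−.
Anion: ligand charges sum to -4; for the ion to be 2−, Ni = +2.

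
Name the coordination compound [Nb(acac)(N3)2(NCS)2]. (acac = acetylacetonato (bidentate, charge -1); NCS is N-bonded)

(acetylacetonato)diazidodiisothiocyanatoniobium(V)

There is no counter-ion, so the complex is neutral overall.
Ligand charges: 2×azido (-1 each), 1×acetylacetonato (-1 each), 2×isothiocyanato (-1 each); total -5. So Nb + (-5) = 0, giving Nb = +5.
Ligands are named alphabetically: acetylacetonato before azido before isothiocyanato.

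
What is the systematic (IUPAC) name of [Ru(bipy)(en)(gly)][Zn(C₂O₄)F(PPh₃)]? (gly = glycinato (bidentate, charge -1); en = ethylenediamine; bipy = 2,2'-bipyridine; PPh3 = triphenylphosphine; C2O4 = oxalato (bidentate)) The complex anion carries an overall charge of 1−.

Both ions are complex: the cation is named first with the plain metal name, the anion second with the -ate form; each ion's ligands are alphabetised independently.
The complex anion is given as 1−; its ligand charges sum to -3, so Zn = +2.
A 1:1 salt means the cation carries the equal and opposite charge, 1+.
Cation: ligand charges sum to -1; for the ion to be 1+, Ru = +2.

(2,2'-bipyridine)(ethylenediamine)(glycinato)ruthenium(II) fluorooxalato(triphenylphosphine)zincate(II)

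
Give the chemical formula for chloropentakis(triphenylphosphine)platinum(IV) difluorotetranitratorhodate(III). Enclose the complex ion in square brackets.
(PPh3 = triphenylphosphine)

[PtCl(PPh3)5][RhF2(NO3)4]

Cation [Pt…]: ligand charges -1, Pt(IV) ⇒ ion charge 3+.
Anion [Rh…]: ligand charges -6, Rh(III) ⇒ ion charge 3−.
One 3+ cation balances one 3− anion.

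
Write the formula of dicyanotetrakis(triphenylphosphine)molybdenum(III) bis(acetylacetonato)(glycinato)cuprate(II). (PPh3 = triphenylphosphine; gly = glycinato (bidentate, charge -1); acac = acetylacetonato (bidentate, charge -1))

[Mo(CN)2(PPh3)4][Cu(acac)2(gly)]

Cation [Mo…]: ligand charges -2, Mo(III) ⇒ ion charge 1+.
Anion [Cu…]: ligand charges -3, Cu(II) ⇒ ion charge 1−.
One 1+ cation balances one 1− anion.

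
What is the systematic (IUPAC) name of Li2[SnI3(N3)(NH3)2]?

The 2 lithium counter-ions carry a total charge of +2, so each complex ion is 2−.
Ligand charges: 1×azido (-1 each), 3×iodo (-1 each), 2×ammine (neutral); total -4. So Sn + (-4) = 2−, giving Sn = +2.
Ligands are named alphabetically: ammine before azido before iodo.
The complex ion is anionic, so tin takes the -ate form stannate(II).

lithium diammineazidotriiodostannate(II)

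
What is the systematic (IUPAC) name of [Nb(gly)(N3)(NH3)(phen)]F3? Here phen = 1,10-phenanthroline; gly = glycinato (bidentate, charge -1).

The 3 fluoride counter-ions carry a total charge of -3, so each complex ion is 3+.
Ligand charges: 1×azido (-1 each), 1×1,10-phenanthroline (neutral), 1×glycinato (-1 each), 1×ammine (neutral); total -2. So Nb + (-2) = 3+, giving Nb = +5.
Ligands are named alphabetically: ammine before azido before glycinato before phenanthroline.

ammineazido(glycinato)(1,10-phenanthroline)niobium(V) fluoride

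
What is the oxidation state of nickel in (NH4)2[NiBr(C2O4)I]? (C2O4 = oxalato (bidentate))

2 ammonium outside the brackets (+1 each) → the complex ion is 2−.
Ligand charges: 1×I = -1; 1×Br = -1; 1×C2O4 = -2; sum -4.
Ni + (-4) = 2− ⇒ Ni is +2.

+2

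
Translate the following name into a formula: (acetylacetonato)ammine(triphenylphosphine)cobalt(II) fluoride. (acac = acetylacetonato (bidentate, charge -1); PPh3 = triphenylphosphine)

Ligands: 1 ammine (NH3, neutral), 1 acetylacetonato (acac, -1), 1 triphenylphosphine (PPh3, neutral). Ligand charge sum = -1.
With Co in oxidation state +2, the complex ion is [Co...]^1+.
Charge balance with fluoride (-1) requires 1 complex ion per 1 fluoride.

[Co(acac)(NH3)(PPh3)]F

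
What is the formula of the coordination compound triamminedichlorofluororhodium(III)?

Ligands: 2 chloro (Cl, -1), 1 fluoro (F, -1), 3 ammine (NH3, neutral). Ligand charge sum = -3.
With Rh in oxidation state +3, the complex ion is [Rh...].

[RhCl2F(NH3)3]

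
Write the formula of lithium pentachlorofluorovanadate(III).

Li3[VCl5F]

Ligands: 1 fluoro (F, -1), 5 chloro (Cl, -1). Ligand charge sum = -6.
With V in oxidation state +3, the complex ion is [V...]^3−.
Charge balance with lithium (+1) requires 1 complex ion per 3 lithium.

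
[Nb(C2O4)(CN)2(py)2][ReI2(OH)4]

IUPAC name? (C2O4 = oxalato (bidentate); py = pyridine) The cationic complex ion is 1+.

dicyanooxalatobis(pyridine)niobium(V) tetrahydroxodiiodorhenate(V)

Both ions are complex: the cation is named first with the plain metal name, the anion second with the -ate form; each ion's ligands are alphabetised independently.
The complex cation is given as 1+; its ligand charges sum to -4, so Nb = +5.
A 1:1 salt means the anion carries the equal and opposite charge, 1−.
Anion: ligand charges sum to -6; for the ion to be 1−, Re = +5.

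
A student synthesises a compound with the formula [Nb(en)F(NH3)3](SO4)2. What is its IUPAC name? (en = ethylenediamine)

triammine(ethylenediamine)fluoroniobium(V) sulfate

The 2 sulfate counter-ions carry a total charge of -4, so each complex ion is 4+.
Ligand charges: 1×fluoro (-1 each), 3×ammine (neutral), 1×ethylenediamine (neutral); total -1. So Nb + (-1) = 4+, giving Nb = +5.
Ligands are named alphabetically: ammine before ethylenediamine before fluoro.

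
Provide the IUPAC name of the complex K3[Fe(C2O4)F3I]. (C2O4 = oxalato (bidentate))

The 3 potassium counter-ions carry a total charge of +3, so each complex ion is 3−.
Ligand charges: 1×oxalato (-2 each), 3×fluoro (-1 each), 1×iodo (-1 each); total -6. So Fe + (-6) = 3−, giving Fe = +3.
Ligands are named alphabetically: fluoro before iodo before oxalato.
The complex ion is anionic, so iron takes the -ate form ferrate(III).

potassium trifluoroiodooxalatoferrate(III)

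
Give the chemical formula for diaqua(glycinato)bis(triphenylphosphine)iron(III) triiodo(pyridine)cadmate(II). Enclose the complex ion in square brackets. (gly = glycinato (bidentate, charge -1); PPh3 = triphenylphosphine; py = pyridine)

[Fe(gly)(H2O)2(PPh3)2][CdI3(py)]2

Cation [Fe…]: ligand charges -1, Fe(III) ⇒ ion charge 2+.
Anion [Cd…]: ligand charges -3, Cd(II) ⇒ ion charge 1−.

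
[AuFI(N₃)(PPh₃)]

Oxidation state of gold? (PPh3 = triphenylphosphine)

+3

No counter-ion: the bracketed complex is neutral.
Ligand charges: 1×F = -1; 1×N3 = -1; 1×PPh3 neutral; 1×I = -1; sum -3.
Au + (-3) = 0 ⇒ Au is +3.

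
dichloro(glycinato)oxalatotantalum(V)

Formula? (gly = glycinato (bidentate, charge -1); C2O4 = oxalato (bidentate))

Ligands: 1 glycinato (gly, -1), 2 chloro (Cl, -1), 1 oxalato (C2O4, -2). Ligand charge sum = -5.
With Ta in oxidation state +5, the complex ion is [Ta...].

[Ta(C2O4)Cl2(gly)]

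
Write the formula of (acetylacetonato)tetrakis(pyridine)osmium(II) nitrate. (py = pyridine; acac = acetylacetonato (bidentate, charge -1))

Ligands: 4 pyridine (py, neutral), 1 acetylacetonato (acac, -1). Ligand charge sum = -1.
With Os in oxidation state +2, the complex ion is [Os...]^1+.
Charge balance with nitrate (-1) requires 1 complex ion per 1 nitrate.

[Os(acac)(py)4]NO3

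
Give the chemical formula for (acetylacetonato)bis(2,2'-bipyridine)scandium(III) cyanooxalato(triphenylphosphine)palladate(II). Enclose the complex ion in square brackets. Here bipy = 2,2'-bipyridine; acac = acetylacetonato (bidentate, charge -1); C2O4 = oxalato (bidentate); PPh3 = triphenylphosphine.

[Sc(acac)(bipy)2][Pd(C2O4)(CN)(PPh3)]2

Cation [Sc…]: ligand charges -1, Sc(III) ⇒ ion charge 2+.
Anion [Pd…]: ligand charges -3, Pd(II) ⇒ ion charge 1−.
One 2+ cation requires 2 of the 1− anion.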